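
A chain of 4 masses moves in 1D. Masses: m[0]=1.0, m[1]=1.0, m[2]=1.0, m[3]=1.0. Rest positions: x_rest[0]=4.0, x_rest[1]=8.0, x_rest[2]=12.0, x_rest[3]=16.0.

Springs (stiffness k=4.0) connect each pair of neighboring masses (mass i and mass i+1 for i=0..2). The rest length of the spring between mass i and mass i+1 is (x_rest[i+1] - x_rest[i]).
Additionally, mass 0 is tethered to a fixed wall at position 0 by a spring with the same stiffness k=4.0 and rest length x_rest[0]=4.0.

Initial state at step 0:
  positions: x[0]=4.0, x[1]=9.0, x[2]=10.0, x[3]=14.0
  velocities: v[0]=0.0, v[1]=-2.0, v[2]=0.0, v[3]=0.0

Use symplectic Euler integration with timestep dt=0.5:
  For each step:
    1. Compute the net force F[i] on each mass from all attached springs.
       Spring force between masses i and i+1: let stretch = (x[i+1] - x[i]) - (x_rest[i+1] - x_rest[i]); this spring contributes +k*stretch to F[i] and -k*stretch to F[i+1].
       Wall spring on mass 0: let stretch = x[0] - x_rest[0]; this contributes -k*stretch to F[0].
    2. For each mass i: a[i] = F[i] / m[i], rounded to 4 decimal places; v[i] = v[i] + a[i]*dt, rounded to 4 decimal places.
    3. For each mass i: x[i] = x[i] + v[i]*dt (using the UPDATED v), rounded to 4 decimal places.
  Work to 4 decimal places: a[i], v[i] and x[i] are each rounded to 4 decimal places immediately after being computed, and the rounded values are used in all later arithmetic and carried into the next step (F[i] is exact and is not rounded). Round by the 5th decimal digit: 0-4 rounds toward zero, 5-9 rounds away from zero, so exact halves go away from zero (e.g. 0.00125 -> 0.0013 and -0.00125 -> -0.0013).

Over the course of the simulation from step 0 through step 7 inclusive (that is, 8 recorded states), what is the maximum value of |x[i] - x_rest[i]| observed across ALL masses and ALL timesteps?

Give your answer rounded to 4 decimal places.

Answer: 4.0000

Derivation:
Step 0: x=[4.0000 9.0000 10.0000 14.0000] v=[0.0000 -2.0000 0.0000 0.0000]
Step 1: x=[5.0000 4.0000 13.0000 14.0000] v=[2.0000 -10.0000 6.0000 0.0000]
Step 2: x=[0.0000 9.0000 8.0000 17.0000] v=[-10.0000 10.0000 -10.0000 6.0000]
Step 3: x=[4.0000 4.0000 13.0000 15.0000] v=[8.0000 -10.0000 10.0000 -4.0000]
Step 4: x=[4.0000 8.0000 11.0000 15.0000] v=[0.0000 8.0000 -4.0000 0.0000]
Step 5: x=[4.0000 11.0000 10.0000 15.0000] v=[0.0000 6.0000 -2.0000 0.0000]
Step 6: x=[7.0000 6.0000 15.0000 14.0000] v=[6.0000 -10.0000 10.0000 -2.0000]
Step 7: x=[2.0000 11.0000 10.0000 18.0000] v=[-10.0000 10.0000 -10.0000 8.0000]
Max displacement = 4.0000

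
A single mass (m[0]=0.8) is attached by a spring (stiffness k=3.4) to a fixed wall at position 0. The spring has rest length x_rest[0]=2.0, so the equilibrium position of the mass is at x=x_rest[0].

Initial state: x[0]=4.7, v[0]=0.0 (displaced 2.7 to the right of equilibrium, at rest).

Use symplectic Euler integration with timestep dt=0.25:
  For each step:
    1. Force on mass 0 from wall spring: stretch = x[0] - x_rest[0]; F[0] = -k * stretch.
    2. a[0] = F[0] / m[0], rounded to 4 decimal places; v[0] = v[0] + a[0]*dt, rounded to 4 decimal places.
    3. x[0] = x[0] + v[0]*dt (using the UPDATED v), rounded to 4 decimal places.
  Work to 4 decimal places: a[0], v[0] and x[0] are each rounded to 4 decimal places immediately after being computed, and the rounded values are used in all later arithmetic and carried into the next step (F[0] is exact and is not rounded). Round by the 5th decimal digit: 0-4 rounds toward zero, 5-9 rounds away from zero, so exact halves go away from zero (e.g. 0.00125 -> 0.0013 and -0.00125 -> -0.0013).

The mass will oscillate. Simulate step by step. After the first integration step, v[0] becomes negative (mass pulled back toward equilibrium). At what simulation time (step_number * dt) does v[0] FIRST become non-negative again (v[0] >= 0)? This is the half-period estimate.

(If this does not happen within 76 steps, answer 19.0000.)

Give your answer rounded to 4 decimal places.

Step 0: x=[4.7000] v=[0.0000]
Step 1: x=[3.9828] v=[-2.8688]
Step 2: x=[2.7389] v=[-4.9755]
Step 3: x=[1.2988] v=[-5.7606]
Step 4: x=[0.0449] v=[-5.0156]
Step 5: x=[-0.6897] v=[-2.9383]
Step 6: x=[-0.7098] v=[-0.0805]
Step 7: x=[-0.0101] v=[2.7987]
First v>=0 after going negative at step 7, time=1.7500

Answer: 1.7500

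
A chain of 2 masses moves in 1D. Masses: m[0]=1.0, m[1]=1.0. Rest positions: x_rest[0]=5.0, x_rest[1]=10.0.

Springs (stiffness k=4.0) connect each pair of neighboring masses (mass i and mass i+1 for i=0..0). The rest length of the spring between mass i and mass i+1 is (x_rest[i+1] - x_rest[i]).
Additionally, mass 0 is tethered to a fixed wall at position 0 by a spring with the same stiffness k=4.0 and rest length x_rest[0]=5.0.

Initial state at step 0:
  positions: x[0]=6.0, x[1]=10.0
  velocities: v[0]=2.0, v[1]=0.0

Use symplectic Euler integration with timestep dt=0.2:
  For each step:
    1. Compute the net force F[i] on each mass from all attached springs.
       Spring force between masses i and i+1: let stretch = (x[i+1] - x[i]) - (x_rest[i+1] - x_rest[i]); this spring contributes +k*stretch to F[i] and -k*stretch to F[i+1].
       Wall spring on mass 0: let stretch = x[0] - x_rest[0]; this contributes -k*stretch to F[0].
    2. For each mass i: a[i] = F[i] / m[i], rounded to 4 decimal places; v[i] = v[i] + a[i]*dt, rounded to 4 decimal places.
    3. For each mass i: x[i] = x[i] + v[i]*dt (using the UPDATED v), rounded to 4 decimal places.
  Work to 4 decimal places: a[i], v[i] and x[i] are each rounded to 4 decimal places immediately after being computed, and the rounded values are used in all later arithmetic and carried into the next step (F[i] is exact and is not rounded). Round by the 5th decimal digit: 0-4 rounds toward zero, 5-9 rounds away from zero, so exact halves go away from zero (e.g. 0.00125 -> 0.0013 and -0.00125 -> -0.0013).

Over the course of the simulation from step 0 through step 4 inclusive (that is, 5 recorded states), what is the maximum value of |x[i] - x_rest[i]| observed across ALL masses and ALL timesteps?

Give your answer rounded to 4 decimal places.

Answer: 1.1324

Derivation:
Step 0: x=[6.0000 10.0000] v=[2.0000 0.0000]
Step 1: x=[6.0800 10.1600] v=[0.4000 0.8000]
Step 2: x=[5.8400 10.4672] v=[-1.2000 1.5360]
Step 3: x=[5.4060 10.8340] v=[-2.1702 1.8342]
Step 4: x=[4.9755 11.1324] v=[-2.1526 1.4918]
Max displacement = 1.1324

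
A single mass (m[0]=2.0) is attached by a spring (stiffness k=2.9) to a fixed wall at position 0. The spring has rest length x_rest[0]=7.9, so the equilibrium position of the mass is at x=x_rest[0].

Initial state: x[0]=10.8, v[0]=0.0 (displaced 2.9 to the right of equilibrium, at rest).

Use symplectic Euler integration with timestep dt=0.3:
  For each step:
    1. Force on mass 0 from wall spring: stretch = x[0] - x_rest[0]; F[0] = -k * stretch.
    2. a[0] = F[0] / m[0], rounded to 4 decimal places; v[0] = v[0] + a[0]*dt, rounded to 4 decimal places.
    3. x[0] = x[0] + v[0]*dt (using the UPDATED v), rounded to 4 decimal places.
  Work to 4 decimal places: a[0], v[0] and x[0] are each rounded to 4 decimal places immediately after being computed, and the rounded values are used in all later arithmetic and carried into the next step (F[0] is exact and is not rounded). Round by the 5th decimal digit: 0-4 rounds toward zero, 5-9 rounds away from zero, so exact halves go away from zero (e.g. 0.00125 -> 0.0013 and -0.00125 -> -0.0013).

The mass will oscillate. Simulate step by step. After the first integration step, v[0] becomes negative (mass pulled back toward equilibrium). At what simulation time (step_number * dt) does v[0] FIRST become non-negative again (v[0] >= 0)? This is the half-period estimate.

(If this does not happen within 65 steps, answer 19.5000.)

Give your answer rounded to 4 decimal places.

Answer: 2.7000

Derivation:
Step 0: x=[10.8000] v=[0.0000]
Step 1: x=[10.4216] v=[-1.2615]
Step 2: x=[9.7141] v=[-2.3584]
Step 3: x=[8.7699] v=[-3.1475]
Step 4: x=[7.7121] v=[-3.5259]
Step 5: x=[6.6788] v=[-3.4442]
Step 6: x=[5.8049] v=[-2.9130]
Step 7: x=[5.2044] v=[-2.0016]
Step 8: x=[4.9557] v=[-0.8290]
Step 9: x=[5.0912] v=[0.4518]
First v>=0 after going negative at step 9, time=2.7000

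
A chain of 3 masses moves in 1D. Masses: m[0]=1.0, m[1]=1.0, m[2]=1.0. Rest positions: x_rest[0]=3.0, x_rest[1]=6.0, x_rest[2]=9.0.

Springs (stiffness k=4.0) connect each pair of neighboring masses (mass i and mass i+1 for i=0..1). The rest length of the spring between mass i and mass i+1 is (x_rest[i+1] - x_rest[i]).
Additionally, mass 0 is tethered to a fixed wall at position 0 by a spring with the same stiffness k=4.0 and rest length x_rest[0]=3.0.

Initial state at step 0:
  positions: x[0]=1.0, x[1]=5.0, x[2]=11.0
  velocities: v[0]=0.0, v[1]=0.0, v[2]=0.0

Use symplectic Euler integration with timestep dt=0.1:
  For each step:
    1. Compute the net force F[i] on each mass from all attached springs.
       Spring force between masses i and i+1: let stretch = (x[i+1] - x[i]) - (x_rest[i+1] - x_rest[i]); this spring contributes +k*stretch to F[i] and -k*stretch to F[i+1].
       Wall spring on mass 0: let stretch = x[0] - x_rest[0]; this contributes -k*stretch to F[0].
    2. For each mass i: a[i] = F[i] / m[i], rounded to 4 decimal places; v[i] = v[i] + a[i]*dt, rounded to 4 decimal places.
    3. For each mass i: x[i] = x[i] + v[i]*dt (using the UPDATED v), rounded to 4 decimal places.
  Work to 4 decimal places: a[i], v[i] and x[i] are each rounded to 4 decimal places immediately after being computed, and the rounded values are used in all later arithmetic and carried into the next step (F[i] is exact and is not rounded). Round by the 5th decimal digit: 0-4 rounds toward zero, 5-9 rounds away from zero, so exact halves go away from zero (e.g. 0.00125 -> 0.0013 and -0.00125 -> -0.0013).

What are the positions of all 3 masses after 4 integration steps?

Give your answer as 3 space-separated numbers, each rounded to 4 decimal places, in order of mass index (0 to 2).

Step 0: x=[1.0000 5.0000 11.0000] v=[0.0000 0.0000 0.0000]
Step 1: x=[1.1200 5.0800 10.8800] v=[1.2000 0.8000 -1.2000]
Step 2: x=[1.3536 5.2336 10.6480] v=[2.3360 1.5360 -2.3200]
Step 3: x=[1.6883 5.4486 10.3194] v=[3.3466 2.1498 -3.2858]
Step 4: x=[2.1058 5.7080 9.9160] v=[4.1754 2.5940 -4.0341]

Answer: 2.1058 5.7080 9.9160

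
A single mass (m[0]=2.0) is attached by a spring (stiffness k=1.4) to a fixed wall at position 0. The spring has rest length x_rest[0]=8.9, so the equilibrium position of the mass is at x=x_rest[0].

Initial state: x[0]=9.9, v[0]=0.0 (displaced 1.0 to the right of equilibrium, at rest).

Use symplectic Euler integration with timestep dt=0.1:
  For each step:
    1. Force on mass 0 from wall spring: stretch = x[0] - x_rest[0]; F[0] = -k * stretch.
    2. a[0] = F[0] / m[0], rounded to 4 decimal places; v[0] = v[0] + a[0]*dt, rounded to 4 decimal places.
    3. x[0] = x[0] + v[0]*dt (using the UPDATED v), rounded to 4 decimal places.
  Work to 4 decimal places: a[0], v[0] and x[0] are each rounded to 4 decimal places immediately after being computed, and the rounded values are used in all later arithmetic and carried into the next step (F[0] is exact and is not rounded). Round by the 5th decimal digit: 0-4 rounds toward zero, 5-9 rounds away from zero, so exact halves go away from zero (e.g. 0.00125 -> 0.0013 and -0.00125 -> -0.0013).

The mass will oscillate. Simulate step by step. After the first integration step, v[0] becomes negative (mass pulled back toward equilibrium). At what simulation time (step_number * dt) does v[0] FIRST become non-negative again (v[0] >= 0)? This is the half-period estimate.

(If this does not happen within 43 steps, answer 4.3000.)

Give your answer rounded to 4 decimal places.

Step 0: x=[9.9000] v=[0.0000]
Step 1: x=[9.8930] v=[-0.0700]
Step 2: x=[9.8791] v=[-0.1395]
Step 3: x=[9.8583] v=[-0.2080]
Step 4: x=[9.8308] v=[-0.2751]
Step 5: x=[9.7968] v=[-0.3403]
Step 6: x=[9.7565] v=[-0.4031]
Step 7: x=[9.7102] v=[-0.4631]
Step 8: x=[9.6582] v=[-0.5198]
Step 9: x=[9.6009] v=[-0.5729]
Step 10: x=[9.5387] v=[-0.6220]
Step 11: x=[9.4720] v=[-0.6667]
Step 12: x=[9.4013] v=[-0.7067]
Step 13: x=[9.3271] v=[-0.7418]
Step 14: x=[9.2499] v=[-0.7717]
Step 15: x=[9.1703] v=[-0.7962]
Step 16: x=[9.0888] v=[-0.8151]
Step 17: x=[9.0060] v=[-0.8283]
Step 18: x=[8.9224] v=[-0.8357]
Step 19: x=[8.8387] v=[-0.8373]
Step 20: x=[8.7554] v=[-0.8330]
Step 21: x=[8.6731] v=[-0.8229]
Step 22: x=[8.5924] v=[-0.8070]
Step 23: x=[8.5139] v=[-0.7855]
Step 24: x=[8.4381] v=[-0.7585]
Step 25: x=[8.3655] v=[-0.7262]
Step 26: x=[8.2966] v=[-0.6888]
Step 27: x=[8.2319] v=[-0.6466]
Step 28: x=[8.1719] v=[-0.5998]
Step 29: x=[8.1170] v=[-0.5488]
Step 30: x=[8.0676] v=[-0.4940]
Step 31: x=[8.0240] v=[-0.4357]
Step 32: x=[7.9866] v=[-0.3744]
Step 33: x=[7.9556] v=[-0.3105]
Step 34: x=[7.9312] v=[-0.2444]
Step 35: x=[7.9135] v=[-0.1766]
Step 36: x=[7.9028] v=[-0.1075]
Step 37: x=[7.8990] v=[-0.0377]
Step 38: x=[7.9022] v=[0.0324]
First v>=0 after going negative at step 38, time=3.8000

Answer: 3.8000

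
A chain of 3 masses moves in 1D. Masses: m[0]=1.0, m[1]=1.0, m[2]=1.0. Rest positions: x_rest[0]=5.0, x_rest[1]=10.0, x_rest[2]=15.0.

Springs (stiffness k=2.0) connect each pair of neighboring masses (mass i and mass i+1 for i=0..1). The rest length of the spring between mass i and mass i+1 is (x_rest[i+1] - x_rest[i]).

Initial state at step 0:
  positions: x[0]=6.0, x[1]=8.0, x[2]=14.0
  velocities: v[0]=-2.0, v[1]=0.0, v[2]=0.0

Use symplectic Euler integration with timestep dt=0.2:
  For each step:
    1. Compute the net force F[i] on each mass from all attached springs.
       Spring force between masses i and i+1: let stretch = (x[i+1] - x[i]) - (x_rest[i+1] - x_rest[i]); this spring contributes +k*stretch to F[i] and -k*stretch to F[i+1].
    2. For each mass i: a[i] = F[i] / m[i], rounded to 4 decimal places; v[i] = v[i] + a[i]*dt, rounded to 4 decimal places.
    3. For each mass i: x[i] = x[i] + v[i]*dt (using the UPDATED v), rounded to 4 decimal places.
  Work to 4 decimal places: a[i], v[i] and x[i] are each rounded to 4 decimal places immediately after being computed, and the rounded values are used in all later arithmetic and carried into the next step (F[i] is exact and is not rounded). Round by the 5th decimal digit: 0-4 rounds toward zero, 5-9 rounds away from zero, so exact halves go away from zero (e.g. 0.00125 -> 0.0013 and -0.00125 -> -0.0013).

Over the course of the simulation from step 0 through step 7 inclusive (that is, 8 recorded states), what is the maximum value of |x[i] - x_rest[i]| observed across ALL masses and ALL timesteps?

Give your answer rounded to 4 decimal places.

Answer: 3.3222

Derivation:
Step 0: x=[6.0000 8.0000 14.0000] v=[-2.0000 0.0000 0.0000]
Step 1: x=[5.3600 8.3200 13.9200] v=[-3.2000 1.6000 -0.4000]
Step 2: x=[4.5568 8.8512 13.7920] v=[-4.0160 2.6560 -0.6400]
Step 3: x=[3.6972 9.4341 13.6687] v=[-4.2982 2.9146 -0.6163]
Step 4: x=[2.8965 9.8968 13.6067] v=[-4.0034 2.3137 -0.3101]
Step 5: x=[2.2558 10.0963 13.6479] v=[-3.2033 0.9975 0.2059]
Step 6: x=[1.8424 9.9527 13.8050] v=[-2.0671 -0.7181 0.7853]
Step 7: x=[1.6778 9.4684 14.0539] v=[-0.8230 -2.4213 1.2444]
Max displacement = 3.3222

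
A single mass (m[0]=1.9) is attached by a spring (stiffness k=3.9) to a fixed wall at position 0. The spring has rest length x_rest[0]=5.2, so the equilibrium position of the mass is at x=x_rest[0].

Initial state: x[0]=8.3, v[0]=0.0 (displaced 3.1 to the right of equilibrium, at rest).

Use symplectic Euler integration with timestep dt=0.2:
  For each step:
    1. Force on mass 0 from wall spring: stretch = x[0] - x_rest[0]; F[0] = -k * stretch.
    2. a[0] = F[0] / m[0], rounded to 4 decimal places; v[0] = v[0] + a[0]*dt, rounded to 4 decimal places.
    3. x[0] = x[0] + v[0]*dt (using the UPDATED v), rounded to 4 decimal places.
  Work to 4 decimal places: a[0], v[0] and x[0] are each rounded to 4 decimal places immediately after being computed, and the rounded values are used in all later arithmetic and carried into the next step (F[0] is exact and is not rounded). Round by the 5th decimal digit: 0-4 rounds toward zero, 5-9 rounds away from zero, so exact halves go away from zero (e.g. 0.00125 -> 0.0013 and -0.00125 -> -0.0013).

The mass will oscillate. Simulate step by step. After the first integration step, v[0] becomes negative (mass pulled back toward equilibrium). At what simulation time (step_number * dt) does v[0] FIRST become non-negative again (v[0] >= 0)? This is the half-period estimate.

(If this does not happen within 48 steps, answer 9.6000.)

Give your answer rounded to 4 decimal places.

Answer: 2.2000

Derivation:
Step 0: x=[8.3000] v=[0.0000]
Step 1: x=[8.0455] v=[-1.2726]
Step 2: x=[7.5573] v=[-2.4408]
Step 3: x=[6.8756] v=[-3.4085]
Step 4: x=[6.0563] v=[-4.0964]
Step 5: x=[5.1667] v=[-4.4479]
Step 6: x=[4.2799] v=[-4.4342]
Step 7: x=[3.4686] v=[-4.0565]
Step 8: x=[2.7995] v=[-3.3457]
Step 9: x=[2.3275] v=[-2.3602]
Step 10: x=[2.0913] v=[-1.1810]
Step 11: x=[2.1103] v=[0.0952]
First v>=0 after going negative at step 11, time=2.2000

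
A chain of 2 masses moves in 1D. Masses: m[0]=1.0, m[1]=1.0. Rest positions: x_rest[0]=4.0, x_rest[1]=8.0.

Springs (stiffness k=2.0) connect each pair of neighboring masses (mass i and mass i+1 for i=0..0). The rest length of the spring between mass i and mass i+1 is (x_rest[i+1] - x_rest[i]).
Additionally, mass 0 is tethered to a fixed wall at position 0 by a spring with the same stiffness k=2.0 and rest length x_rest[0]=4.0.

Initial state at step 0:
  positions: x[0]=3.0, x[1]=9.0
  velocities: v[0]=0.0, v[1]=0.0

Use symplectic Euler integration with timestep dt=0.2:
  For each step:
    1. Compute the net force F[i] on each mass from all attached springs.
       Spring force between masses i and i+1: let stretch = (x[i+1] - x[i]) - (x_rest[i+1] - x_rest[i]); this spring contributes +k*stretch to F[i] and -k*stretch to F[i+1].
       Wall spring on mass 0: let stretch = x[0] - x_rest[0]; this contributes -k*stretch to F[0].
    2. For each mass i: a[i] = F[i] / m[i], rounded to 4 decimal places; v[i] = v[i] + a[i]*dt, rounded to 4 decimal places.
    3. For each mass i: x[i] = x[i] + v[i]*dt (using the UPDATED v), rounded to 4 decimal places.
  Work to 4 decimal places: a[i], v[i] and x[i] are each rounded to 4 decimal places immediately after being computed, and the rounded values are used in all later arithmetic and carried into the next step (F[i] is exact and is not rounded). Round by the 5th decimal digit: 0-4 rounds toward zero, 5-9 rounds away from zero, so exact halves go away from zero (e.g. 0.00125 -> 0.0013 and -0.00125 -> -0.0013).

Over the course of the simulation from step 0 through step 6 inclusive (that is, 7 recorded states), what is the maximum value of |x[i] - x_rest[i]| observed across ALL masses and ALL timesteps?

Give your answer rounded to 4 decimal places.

Answer: 1.2629

Derivation:
Step 0: x=[3.0000 9.0000] v=[0.0000 0.0000]
Step 1: x=[3.2400 8.8400] v=[1.2000 -0.8000]
Step 2: x=[3.6688 8.5520] v=[2.1440 -1.4400]
Step 3: x=[4.1948 8.1933] v=[2.6298 -1.7933]
Step 4: x=[4.7051 7.8348] v=[2.5513 -1.7927]
Step 5: x=[5.0893 7.5459] v=[1.9211 -1.4446]
Step 6: x=[5.2629 7.3805] v=[0.8680 -0.8272]
Max displacement = 1.2629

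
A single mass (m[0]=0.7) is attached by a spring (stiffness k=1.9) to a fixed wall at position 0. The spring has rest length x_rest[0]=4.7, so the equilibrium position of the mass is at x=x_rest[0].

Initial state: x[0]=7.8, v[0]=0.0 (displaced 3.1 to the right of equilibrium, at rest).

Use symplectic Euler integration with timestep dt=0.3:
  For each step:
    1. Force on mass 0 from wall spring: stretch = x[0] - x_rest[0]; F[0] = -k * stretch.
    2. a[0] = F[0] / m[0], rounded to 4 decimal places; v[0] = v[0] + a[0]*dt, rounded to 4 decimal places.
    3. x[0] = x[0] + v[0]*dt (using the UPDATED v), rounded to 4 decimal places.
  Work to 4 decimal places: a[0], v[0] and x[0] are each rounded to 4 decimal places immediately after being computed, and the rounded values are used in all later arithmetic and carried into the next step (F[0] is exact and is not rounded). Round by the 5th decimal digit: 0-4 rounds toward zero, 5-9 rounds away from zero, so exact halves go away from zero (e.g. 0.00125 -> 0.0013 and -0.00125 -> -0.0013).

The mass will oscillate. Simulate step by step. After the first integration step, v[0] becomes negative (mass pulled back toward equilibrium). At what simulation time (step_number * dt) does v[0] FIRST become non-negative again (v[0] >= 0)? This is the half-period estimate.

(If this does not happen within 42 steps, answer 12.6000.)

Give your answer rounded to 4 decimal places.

Answer: 2.1000

Derivation:
Step 0: x=[7.8000] v=[0.0000]
Step 1: x=[7.0427] v=[-2.5243]
Step 2: x=[5.7131] v=[-4.4319]
Step 3: x=[4.1361] v=[-5.2568]
Step 4: x=[2.6968] v=[-4.7976]
Step 5: x=[1.7469] v=[-3.1664]
Step 6: x=[1.5184] v=[-0.7617]
Step 7: x=[2.0671] v=[1.8290]
First v>=0 after going negative at step 7, time=2.1000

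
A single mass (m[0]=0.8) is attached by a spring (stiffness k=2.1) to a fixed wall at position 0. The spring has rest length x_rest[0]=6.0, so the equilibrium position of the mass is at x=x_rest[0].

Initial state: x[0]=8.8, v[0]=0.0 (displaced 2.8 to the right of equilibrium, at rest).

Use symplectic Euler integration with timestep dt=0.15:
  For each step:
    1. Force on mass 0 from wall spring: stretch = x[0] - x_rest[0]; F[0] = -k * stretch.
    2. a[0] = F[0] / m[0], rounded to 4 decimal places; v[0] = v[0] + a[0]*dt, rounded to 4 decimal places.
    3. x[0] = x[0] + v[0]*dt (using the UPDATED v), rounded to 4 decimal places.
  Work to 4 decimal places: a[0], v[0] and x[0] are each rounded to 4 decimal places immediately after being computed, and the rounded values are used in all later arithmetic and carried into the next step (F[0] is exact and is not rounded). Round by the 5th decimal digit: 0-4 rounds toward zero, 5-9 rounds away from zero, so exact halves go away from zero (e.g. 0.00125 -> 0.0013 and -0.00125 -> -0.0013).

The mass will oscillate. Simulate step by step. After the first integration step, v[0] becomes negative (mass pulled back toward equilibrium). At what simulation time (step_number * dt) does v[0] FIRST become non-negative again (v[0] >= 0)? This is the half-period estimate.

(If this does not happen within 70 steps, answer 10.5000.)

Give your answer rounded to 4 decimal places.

Step 0: x=[8.8000] v=[0.0000]
Step 1: x=[8.6346] v=[-1.1025]
Step 2: x=[8.3136] v=[-2.1399]
Step 3: x=[7.8560] v=[-3.0509]
Step 4: x=[7.2887] v=[-3.7817]
Step 5: x=[6.6453] v=[-4.2891]
Step 6: x=[5.9638] v=[-4.5432]
Step 7: x=[5.2845] v=[-4.5290]
Step 8: x=[4.6474] v=[-4.2473]
Step 9: x=[4.0902] v=[-3.7147]
Step 10: x=[3.6458] v=[-2.9627]
Step 11: x=[3.3404] v=[-2.0357]
Step 12: x=[3.1921] v=[-0.9885]
Step 13: x=[3.2097] v=[0.1171]
First v>=0 after going negative at step 13, time=1.9500

Answer: 1.9500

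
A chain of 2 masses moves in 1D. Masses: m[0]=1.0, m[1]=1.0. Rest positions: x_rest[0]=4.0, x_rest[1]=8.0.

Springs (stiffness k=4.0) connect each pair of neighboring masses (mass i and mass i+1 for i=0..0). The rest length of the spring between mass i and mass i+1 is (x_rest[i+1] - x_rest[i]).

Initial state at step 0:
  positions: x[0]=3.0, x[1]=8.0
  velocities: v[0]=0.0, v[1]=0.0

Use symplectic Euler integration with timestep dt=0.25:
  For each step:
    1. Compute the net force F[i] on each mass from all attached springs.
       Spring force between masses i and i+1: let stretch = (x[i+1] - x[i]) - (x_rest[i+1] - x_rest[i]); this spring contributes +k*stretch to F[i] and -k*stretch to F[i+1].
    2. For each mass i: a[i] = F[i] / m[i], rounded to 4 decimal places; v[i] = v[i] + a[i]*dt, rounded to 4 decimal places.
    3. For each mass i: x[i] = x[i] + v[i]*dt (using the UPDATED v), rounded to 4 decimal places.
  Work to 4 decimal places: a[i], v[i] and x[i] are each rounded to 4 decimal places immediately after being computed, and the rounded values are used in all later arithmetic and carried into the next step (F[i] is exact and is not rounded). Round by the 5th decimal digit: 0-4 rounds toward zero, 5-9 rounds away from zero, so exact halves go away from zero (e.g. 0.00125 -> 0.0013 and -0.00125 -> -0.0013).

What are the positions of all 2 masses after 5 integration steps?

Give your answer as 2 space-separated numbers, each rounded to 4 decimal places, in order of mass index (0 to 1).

Step 0: x=[3.0000 8.0000] v=[0.0000 0.0000]
Step 1: x=[3.2500 7.7500] v=[1.0000 -1.0000]
Step 2: x=[3.6250 7.3750] v=[1.5000 -1.5000]
Step 3: x=[3.9375 7.0625] v=[1.2500 -1.2500]
Step 4: x=[4.0313 6.9688] v=[0.3750 -0.3750]
Step 5: x=[3.8594 7.1407] v=[-0.6875 0.6875]

Answer: 3.8594 7.1407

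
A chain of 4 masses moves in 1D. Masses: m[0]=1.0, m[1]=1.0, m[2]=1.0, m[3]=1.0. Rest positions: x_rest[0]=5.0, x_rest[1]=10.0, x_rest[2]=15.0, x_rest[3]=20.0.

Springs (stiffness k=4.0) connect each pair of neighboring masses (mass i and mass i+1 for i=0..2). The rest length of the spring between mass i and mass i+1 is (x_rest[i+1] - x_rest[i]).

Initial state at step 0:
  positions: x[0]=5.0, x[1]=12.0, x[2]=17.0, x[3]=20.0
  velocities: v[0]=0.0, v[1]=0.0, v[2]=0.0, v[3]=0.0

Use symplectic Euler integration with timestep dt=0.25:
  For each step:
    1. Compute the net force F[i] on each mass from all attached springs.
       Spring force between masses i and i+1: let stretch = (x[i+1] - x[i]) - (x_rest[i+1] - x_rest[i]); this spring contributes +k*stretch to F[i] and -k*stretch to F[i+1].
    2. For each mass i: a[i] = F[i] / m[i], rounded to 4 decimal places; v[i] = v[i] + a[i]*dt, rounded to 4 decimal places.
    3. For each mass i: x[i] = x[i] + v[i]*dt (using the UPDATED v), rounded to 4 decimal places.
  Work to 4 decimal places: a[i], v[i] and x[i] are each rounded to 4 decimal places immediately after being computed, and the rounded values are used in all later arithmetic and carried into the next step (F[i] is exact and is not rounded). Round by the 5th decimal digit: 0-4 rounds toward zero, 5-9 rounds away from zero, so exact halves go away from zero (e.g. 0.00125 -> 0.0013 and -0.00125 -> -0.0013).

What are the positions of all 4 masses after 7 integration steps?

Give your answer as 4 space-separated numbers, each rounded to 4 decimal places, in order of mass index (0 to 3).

Step 0: x=[5.0000 12.0000 17.0000 20.0000] v=[0.0000 0.0000 0.0000 0.0000]
Step 1: x=[5.5000 11.5000 16.5000 20.5000] v=[2.0000 -2.0000 -2.0000 2.0000]
Step 2: x=[6.2500 10.7500 15.7500 21.2500] v=[3.0000 -3.0000 -3.0000 3.0000]
Step 3: x=[6.8750 10.1250 15.1250 21.8750] v=[2.5000 -2.5000 -2.5000 2.5000]
Step 4: x=[7.0625 9.9375 14.9375 22.0625] v=[0.7500 -0.7500 -0.7500 0.7500]
Step 5: x=[6.7188 10.2813 15.2813 21.7188] v=[-1.3750 1.3750 1.3750 -1.3750]
Step 6: x=[6.0157 10.9844 15.9844 21.0157] v=[-2.8125 2.8125 2.8125 -2.8125]
Step 7: x=[5.3048 11.6954 16.6954 20.3048] v=[-2.8438 2.8438 2.8438 -2.8438]

Answer: 5.3048 11.6954 16.6954 20.3048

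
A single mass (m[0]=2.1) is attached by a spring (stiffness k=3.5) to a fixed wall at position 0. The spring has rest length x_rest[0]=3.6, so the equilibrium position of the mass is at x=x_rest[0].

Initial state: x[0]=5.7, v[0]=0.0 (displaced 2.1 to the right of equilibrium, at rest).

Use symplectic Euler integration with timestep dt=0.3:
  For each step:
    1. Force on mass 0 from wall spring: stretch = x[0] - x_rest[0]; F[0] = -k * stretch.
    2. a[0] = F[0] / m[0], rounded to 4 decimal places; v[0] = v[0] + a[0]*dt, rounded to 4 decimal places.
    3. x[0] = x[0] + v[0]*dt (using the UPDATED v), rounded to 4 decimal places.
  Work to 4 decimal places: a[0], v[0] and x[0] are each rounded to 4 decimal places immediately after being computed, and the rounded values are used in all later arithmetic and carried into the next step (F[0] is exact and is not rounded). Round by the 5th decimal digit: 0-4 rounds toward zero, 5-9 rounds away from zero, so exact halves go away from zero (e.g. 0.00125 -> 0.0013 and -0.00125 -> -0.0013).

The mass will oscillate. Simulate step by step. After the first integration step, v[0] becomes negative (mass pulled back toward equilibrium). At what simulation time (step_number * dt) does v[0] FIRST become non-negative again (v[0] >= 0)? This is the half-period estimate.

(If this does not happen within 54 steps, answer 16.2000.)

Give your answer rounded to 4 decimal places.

Answer: 2.7000

Derivation:
Step 0: x=[5.7000] v=[0.0000]
Step 1: x=[5.3850] v=[-1.0500]
Step 2: x=[4.8023] v=[-1.9425]
Step 3: x=[4.0392] v=[-2.5436]
Step 4: x=[3.2102] v=[-2.7632]
Step 5: x=[2.4397] v=[-2.5683]
Step 6: x=[1.8432] v=[-1.9882]
Step 7: x=[1.5103] v=[-1.1098]
Step 8: x=[1.4908] v=[-0.0650]
Step 9: x=[1.7877] v=[0.9896]
First v>=0 after going negative at step 9, time=2.7000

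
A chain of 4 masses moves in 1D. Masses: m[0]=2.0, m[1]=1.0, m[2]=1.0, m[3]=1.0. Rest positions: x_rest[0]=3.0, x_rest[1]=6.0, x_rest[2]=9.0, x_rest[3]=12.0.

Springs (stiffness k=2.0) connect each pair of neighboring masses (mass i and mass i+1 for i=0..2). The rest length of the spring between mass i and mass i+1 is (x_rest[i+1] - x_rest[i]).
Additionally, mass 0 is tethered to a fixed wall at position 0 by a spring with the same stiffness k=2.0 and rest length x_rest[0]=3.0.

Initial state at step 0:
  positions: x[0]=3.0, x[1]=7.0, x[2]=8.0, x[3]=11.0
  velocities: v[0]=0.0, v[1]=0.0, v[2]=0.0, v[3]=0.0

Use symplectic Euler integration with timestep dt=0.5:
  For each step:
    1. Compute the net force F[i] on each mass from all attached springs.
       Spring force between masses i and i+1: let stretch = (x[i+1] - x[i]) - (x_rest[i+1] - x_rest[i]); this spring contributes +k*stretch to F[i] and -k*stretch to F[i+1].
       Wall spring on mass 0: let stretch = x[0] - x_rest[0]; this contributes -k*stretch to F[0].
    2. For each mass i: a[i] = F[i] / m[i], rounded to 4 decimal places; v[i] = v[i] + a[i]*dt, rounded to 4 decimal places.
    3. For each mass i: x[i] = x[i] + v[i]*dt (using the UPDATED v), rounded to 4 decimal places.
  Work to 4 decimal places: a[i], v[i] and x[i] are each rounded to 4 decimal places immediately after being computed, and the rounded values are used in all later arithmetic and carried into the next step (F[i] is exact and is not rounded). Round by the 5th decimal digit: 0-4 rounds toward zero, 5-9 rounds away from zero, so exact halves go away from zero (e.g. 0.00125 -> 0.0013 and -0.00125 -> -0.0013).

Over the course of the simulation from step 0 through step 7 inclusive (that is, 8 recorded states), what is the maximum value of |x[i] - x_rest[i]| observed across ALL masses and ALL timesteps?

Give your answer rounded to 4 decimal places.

Answer: 1.3750

Derivation:
Step 0: x=[3.0000 7.0000 8.0000 11.0000] v=[0.0000 0.0000 0.0000 0.0000]
Step 1: x=[3.2500 5.5000 9.0000 11.0000] v=[0.5000 -3.0000 2.0000 0.0000]
Step 2: x=[3.2500 4.6250 9.2500 11.5000] v=[0.0000 -1.7500 0.5000 1.0000]
Step 3: x=[2.7813 5.3750 8.3125 12.3750] v=[-0.9375 1.5000 -1.8750 1.7500]
Step 4: x=[2.2657 6.2969 7.9375 12.7188] v=[-1.0313 1.8438 -0.7500 0.6875]
Step 5: x=[2.1914 6.0235 9.1329 12.1719] v=[-0.1486 -0.5468 2.3907 -1.0938]
Step 6: x=[2.5273 5.3888 10.2931 11.6055] v=[0.6718 -1.2695 2.3203 -1.1328]
Step 7: x=[2.9468 5.7755 9.6573 11.8829] v=[0.8389 0.7733 -1.2716 0.5548]
Max displacement = 1.3750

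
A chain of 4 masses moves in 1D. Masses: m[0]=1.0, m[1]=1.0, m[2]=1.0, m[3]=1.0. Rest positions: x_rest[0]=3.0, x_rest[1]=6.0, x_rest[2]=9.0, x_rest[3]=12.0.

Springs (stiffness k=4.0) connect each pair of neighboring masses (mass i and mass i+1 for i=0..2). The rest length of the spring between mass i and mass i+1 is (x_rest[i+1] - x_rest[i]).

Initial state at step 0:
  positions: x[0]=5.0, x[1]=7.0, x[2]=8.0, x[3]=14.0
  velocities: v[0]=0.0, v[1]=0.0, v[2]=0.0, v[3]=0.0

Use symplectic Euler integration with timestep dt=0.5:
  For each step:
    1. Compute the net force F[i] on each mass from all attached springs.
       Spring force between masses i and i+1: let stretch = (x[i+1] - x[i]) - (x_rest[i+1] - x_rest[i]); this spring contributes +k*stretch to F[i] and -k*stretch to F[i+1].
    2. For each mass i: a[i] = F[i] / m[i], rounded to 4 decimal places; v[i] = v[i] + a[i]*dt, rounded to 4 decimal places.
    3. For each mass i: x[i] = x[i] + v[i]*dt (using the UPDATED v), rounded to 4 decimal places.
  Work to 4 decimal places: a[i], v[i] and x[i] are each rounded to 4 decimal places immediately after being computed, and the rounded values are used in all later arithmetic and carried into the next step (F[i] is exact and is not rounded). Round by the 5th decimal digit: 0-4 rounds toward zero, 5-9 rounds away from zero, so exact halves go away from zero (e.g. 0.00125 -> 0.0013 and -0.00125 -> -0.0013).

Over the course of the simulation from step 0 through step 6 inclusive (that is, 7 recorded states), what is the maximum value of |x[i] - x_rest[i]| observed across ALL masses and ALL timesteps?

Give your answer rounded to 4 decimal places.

Answer: 4.0000

Derivation:
Step 0: x=[5.0000 7.0000 8.0000 14.0000] v=[0.0000 0.0000 0.0000 0.0000]
Step 1: x=[4.0000 6.0000 13.0000 11.0000] v=[-2.0000 -2.0000 10.0000 -6.0000]
Step 2: x=[2.0000 10.0000 9.0000 13.0000] v=[-4.0000 8.0000 -8.0000 4.0000]
Step 3: x=[5.0000 5.0000 10.0000 14.0000] v=[6.0000 -10.0000 2.0000 2.0000]
Step 4: x=[5.0000 5.0000 10.0000 14.0000] v=[0.0000 0.0000 0.0000 0.0000]
Step 5: x=[2.0000 10.0000 9.0000 13.0000] v=[-6.0000 10.0000 -2.0000 -2.0000]
Step 6: x=[4.0000 6.0000 13.0000 11.0000] v=[4.0000 -8.0000 8.0000 -4.0000]
Max displacement = 4.0000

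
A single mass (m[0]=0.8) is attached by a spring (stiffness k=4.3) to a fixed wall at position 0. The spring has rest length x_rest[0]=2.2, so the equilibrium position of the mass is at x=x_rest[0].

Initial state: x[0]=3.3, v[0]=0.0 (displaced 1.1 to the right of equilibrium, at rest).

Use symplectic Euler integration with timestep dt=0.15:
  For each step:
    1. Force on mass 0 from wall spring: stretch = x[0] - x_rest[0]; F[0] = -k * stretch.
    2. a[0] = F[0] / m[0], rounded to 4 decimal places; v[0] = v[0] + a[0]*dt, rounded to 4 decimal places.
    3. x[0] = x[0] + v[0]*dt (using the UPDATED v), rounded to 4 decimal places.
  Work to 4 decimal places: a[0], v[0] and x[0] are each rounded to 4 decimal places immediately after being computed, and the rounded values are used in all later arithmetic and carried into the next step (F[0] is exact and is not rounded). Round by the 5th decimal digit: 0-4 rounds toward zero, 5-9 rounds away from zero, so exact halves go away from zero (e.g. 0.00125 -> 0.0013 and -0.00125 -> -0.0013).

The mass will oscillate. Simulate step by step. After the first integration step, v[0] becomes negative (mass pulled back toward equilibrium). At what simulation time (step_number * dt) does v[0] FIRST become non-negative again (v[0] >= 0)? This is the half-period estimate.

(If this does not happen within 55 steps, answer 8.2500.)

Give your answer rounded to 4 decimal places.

Answer: 1.3500

Derivation:
Step 0: x=[3.3000] v=[0.0000]
Step 1: x=[3.1670] v=[-0.8869]
Step 2: x=[2.9170] v=[-1.6665]
Step 3: x=[2.5803] v=[-2.2446]
Step 4: x=[2.1976] v=[-2.5512]
Step 5: x=[1.8152] v=[-2.5493]
Step 6: x=[1.4793] v=[-2.2391]
Step 7: x=[1.2306] v=[-1.6580]
Step 8: x=[1.0991] v=[-0.8764]
Step 9: x=[1.1008] v=[0.0112]
First v>=0 after going negative at step 9, time=1.3500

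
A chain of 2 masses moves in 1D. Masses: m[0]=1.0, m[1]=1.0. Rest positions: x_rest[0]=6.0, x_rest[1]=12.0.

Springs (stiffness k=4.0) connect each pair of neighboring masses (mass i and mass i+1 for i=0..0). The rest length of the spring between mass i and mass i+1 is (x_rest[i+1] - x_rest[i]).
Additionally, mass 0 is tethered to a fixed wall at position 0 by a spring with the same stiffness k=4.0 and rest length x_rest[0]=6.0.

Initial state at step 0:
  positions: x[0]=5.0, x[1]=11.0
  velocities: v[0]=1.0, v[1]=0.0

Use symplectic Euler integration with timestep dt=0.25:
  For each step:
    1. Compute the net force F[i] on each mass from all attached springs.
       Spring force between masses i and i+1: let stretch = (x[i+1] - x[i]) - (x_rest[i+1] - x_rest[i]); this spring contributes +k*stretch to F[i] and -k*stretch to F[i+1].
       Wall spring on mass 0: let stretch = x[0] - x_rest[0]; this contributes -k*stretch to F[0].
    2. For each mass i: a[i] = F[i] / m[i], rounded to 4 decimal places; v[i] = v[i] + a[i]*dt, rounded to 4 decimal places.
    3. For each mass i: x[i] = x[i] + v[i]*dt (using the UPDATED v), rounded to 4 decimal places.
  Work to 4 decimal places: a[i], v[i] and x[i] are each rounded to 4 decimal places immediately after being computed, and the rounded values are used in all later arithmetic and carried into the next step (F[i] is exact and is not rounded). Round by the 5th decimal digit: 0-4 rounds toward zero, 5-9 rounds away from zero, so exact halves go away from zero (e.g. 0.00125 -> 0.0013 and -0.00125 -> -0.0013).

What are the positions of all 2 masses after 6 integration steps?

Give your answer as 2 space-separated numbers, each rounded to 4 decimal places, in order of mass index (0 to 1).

Answer: 6.1031 13.1275

Derivation:
Step 0: x=[5.0000 11.0000] v=[1.0000 0.0000]
Step 1: x=[5.5000 11.0000] v=[2.0000 0.0000]
Step 2: x=[6.0000 11.1250] v=[2.0000 0.5000]
Step 3: x=[6.2813 11.4688] v=[1.1250 1.3750]
Step 4: x=[6.2891 12.0157] v=[0.0312 2.1875]
Step 5: x=[6.1563 12.6309] v=[-0.5313 2.4609]
Step 6: x=[6.1031 13.1275] v=[-0.2130 1.9863]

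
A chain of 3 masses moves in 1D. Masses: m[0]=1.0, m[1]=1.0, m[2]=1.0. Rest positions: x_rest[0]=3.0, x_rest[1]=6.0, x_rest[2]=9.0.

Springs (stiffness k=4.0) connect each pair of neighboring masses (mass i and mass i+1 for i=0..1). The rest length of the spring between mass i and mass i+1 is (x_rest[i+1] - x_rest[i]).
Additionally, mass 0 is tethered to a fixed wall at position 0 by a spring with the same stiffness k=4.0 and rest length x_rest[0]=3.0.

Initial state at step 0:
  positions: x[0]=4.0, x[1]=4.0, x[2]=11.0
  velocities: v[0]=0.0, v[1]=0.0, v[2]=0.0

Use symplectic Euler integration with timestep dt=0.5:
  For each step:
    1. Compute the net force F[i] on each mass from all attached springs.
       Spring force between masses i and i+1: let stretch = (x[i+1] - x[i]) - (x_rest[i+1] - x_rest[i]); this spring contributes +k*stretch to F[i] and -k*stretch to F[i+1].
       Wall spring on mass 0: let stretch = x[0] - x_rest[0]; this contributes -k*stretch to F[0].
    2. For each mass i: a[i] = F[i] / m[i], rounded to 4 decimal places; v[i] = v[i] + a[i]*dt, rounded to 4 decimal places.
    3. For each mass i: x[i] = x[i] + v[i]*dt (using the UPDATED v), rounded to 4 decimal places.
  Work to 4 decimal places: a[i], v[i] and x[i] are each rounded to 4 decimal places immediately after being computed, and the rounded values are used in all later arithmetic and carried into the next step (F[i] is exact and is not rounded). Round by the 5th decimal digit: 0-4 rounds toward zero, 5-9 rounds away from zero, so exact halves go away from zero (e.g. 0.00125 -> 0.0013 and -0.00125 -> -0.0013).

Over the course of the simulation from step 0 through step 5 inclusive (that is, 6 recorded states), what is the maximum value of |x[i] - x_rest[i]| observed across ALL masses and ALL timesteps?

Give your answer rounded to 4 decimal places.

Step 0: x=[4.0000 4.0000 11.0000] v=[0.0000 0.0000 0.0000]
Step 1: x=[0.0000 11.0000 7.0000] v=[-8.0000 14.0000 -8.0000]
Step 2: x=[7.0000 3.0000 10.0000] v=[14.0000 -16.0000 6.0000]
Step 3: x=[3.0000 6.0000 9.0000] v=[-8.0000 6.0000 -2.0000]
Step 4: x=[-1.0000 9.0000 8.0000] v=[-8.0000 6.0000 -2.0000]
Step 5: x=[6.0000 1.0000 11.0000] v=[14.0000 -16.0000 6.0000]
Max displacement = 5.0000

Answer: 5.0000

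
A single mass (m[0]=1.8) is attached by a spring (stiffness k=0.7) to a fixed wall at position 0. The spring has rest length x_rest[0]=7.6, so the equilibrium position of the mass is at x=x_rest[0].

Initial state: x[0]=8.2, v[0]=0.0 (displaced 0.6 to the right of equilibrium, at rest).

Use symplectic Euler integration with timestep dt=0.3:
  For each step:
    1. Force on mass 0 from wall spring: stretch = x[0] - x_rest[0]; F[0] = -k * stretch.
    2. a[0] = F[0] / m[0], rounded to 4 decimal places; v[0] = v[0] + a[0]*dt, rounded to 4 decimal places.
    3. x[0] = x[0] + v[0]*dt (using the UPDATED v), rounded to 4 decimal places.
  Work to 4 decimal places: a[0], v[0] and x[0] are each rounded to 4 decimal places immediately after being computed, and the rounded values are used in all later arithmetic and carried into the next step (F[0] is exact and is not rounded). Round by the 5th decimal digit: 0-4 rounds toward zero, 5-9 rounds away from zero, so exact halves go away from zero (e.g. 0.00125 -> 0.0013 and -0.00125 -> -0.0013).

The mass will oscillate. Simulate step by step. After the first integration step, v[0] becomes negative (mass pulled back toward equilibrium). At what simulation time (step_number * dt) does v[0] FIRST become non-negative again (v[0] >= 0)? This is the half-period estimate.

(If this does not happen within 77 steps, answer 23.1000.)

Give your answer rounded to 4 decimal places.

Answer: 5.1000

Derivation:
Step 0: x=[8.2000] v=[0.0000]
Step 1: x=[8.1790] v=[-0.0700]
Step 2: x=[8.1377] v=[-0.1376]
Step 3: x=[8.0776] v=[-0.2003]
Step 4: x=[8.0008] v=[-0.2560]
Step 5: x=[7.9100] v=[-0.3028]
Step 6: x=[7.8083] v=[-0.3390]
Step 7: x=[7.6993] v=[-0.3633]
Step 8: x=[7.5868] v=[-0.3749]
Step 9: x=[7.4748] v=[-0.3734]
Step 10: x=[7.3672] v=[-0.3588]
Step 11: x=[7.2677] v=[-0.3317]
Step 12: x=[7.1798] v=[-0.2929]
Step 13: x=[7.1066] v=[-0.2439]
Step 14: x=[7.0507] v=[-0.1863]
Step 15: x=[7.0140] v=[-0.1222]
Step 16: x=[6.9979] v=[-0.0538]
Step 17: x=[7.0029] v=[0.0165]
First v>=0 after going negative at step 17, time=5.1000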